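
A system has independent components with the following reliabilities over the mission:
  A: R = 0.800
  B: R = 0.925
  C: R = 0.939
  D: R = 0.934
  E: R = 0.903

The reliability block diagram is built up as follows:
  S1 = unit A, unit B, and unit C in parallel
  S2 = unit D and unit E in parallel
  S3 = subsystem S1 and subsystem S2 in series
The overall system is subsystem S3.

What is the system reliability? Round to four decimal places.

Parallel (A, B, and C): 1 − (1 − 0.800000)(1 − 0.925000)(1 − 0.939000) = 0.999085
Parallel (D and E): 1 − (1 − 0.934000)(1 − 0.903000) = 0.993598
Series ([0.999085] and [0.993598]): 0.999085 × 0.993598 = 0.9927

0.9927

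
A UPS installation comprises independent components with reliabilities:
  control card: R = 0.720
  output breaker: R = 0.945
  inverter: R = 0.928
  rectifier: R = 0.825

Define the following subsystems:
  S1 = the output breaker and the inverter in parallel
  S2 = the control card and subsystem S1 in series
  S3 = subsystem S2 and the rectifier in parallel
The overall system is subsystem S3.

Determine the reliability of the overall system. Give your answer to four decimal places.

Parallel (output breaker and inverter): 1 − (1 − 0.945000)(1 − 0.928000) = 0.996040
Series (control card and [0.996040]): 0.720000 × 0.996040 = 0.717149
Parallel ([0.717149] and rectifier): 1 − (1 − 0.717149)(1 − 0.825000) = 0.9505

0.9505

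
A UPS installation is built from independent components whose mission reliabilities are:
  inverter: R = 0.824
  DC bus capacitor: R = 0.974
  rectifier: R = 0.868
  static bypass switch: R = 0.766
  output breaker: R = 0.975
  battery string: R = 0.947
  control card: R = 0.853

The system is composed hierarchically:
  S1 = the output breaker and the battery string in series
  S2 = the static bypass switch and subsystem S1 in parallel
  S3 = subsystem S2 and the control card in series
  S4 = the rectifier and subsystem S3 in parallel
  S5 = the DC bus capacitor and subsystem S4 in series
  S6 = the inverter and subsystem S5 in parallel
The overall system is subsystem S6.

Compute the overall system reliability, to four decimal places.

Series (output breaker and battery string): 0.975000 × 0.947000 = 0.923325
Parallel (static bypass switch and [0.923325]): 1 − (1 − 0.766000)(1 − 0.923325) = 0.982058
Series ([0.982058] and control card): 0.982058 × 0.853000 = 0.837695
Parallel (rectifier and [0.837695]): 1 − (1 − 0.868000)(1 − 0.837695) = 0.978576
Series (DC bus capacitor and [0.978576]): 0.974000 × 0.978576 = 0.953133
Parallel (inverter and [0.953133]): 1 − (1 − 0.824000)(1 − 0.953133) = 0.9918

0.9918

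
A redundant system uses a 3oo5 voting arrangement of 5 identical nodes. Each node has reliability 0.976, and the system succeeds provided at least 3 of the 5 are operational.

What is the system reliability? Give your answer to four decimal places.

0.9999

R = Σ_{i=3}^{5} C(5,i) p^i (1−p)^{5−i} with p = 0.976
C(5,3)·0.976^3·0.024^2 = 0.005355
C(5,4)·0.976^4·0.024^1 = 0.108888
C(5,5)·0.976^5·0.024^0 = 0.885623
Sum = 0.9999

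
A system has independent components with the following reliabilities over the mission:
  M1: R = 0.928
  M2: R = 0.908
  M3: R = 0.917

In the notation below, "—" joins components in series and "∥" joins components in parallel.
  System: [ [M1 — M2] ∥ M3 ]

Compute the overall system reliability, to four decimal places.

0.9869

Series (M1 and M2): 0.928000 × 0.908000 = 0.842624
Parallel ([0.842624] and M3): 1 − (1 − 0.842624)(1 − 0.917000) = 0.9869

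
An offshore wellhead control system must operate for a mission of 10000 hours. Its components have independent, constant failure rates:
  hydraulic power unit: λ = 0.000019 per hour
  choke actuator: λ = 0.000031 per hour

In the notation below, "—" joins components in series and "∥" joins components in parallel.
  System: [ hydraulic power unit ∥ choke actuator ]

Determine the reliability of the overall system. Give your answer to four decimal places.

0.9539

R(hydraulic power unit) = exp(−0.000019 × 10000) = 0.826959
R(choke actuator) = exp(−0.000031 × 10000) = 0.733447
Parallel (hydraulic power unit and choke actuator): 1 − (1 − 0.826959)(1 − 0.733447) = 0.9539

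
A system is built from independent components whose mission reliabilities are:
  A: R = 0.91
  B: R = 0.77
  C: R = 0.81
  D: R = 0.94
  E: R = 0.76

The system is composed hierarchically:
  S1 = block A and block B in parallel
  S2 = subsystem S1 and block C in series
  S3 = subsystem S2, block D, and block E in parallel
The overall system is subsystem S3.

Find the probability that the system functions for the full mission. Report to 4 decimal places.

Parallel (A and B): 1 − (1 − 0.910000)(1 − 0.770000) = 0.979300
Series ([0.979300] and C): 0.979300 × 0.810000 = 0.793233
Parallel ([0.793233], D, and E): 1 − (1 − 0.793233)(1 − 0.940000)(1 − 0.760000) = 0.9970

0.9970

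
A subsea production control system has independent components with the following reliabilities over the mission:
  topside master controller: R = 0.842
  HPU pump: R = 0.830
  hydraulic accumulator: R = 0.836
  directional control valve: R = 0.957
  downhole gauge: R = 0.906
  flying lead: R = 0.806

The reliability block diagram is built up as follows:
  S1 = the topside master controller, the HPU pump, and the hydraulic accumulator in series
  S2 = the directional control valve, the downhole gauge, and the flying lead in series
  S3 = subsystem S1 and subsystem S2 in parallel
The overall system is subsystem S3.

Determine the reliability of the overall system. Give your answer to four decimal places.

Series (topside master controller, HPU pump, and hydraulic accumulator): 0.842000 × 0.830000 × 0.836000 = 0.584247
Series (directional control valve, downhole gauge, and flying lead): 0.957000 × 0.906000 × 0.806000 = 0.698836
Parallel ([0.584247] and [0.698836]): 1 − (1 − 0.584247)(1 − 0.698836) = 0.8748

0.8748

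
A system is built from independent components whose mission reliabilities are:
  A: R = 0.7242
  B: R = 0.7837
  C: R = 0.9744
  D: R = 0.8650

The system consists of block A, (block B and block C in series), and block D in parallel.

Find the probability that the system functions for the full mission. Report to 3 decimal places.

Series (B and C): 0.78370 × 0.97440 = 0.76364
Parallel (A, [0.76364], and D): 1 − (1 − 0.72420)(1 − 0.76364)(1 − 0.86500) = 0.991

0.991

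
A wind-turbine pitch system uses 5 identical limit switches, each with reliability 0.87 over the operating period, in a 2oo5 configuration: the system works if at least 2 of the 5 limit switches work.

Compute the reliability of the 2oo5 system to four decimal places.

0.9987

R = Σ_{i=2}^{5} C(5,i) p^i (1−p)^{5−i} with p = 0.87
C(5,2)·0.87^2·0.13^3 = 0.016629
C(5,3)·0.87^3·0.13^2 = 0.111287
C(5,4)·0.87^4·0.13^1 = 0.372383
C(5,5)·0.87^5·0.13^0 = 0.498421
Sum = 0.9987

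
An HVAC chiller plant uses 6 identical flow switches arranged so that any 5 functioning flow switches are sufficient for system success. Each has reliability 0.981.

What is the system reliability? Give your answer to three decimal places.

0.995

R = Σ_{i=5}^{6} C(6,i) p^i (1−p)^{6−i} with p = 0.981
C(6,5)·0.981^5·0.019^1 = 0.10357
C(6,6)·0.981^6·0.019^0 = 0.89128
Sum = 0.995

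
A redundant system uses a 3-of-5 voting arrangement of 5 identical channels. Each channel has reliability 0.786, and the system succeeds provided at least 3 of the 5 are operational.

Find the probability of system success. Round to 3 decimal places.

0.931

R = Σ_{i=3}^{5} C(5,i) p^i (1−p)^{5−i} with p = 0.786
C(5,3)·0.786^3·0.214^2 = 0.22238
C(5,4)·0.786^4·0.214^1 = 0.40839
C(5,5)·0.786^5·0.214^0 = 0.29999
Sum = 0.931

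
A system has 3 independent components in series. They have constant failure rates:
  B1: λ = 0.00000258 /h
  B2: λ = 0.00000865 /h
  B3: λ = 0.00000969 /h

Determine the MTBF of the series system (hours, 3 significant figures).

47800

Series of exponential components: λ_sys = Σ λ_i
λ_sys = 0.00000258 + 0.00000865 + 0.00000969 = 2.0920e-05 /h
MTBF = 1 / λ_sys = 47800 h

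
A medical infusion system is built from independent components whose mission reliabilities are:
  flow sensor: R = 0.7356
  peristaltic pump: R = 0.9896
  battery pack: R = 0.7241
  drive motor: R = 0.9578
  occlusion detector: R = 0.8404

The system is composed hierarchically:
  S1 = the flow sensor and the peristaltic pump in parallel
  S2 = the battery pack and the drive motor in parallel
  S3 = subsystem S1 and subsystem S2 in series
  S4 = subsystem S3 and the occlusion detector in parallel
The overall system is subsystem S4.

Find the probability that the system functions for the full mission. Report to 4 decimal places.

0.9977

Parallel (flow sensor and peristaltic pump): 1 − (1 − 0.735600)(1 − 0.989600) = 0.997250
Parallel (battery pack and drive motor): 1 − (1 − 0.724100)(1 − 0.957800) = 0.988357
Series ([0.997250] and [0.988357]): 0.997250 × 0.988357 = 0.985639
Parallel ([0.985639] and occlusion detector): 1 − (1 − 0.985639)(1 − 0.840400) = 0.9977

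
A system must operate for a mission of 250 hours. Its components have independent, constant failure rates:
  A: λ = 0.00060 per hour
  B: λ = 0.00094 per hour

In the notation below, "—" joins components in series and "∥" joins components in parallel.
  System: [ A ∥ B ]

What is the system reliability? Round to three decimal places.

0.971

R(A) = exp(−0.00060 × 250) = 0.86071
R(B) = exp(−0.00094 × 250) = 0.79057
Parallel (A and B): 1 − (1 − 0.86071)(1 − 0.79057) = 0.971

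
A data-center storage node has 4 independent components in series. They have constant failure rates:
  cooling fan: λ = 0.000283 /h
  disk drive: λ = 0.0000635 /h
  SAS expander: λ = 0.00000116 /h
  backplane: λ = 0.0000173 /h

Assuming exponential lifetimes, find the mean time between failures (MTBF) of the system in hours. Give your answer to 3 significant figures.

Series of exponential components: λ_sys = Σ λ_i
λ_sys = 0.000283 + 0.0000635 + 0.00000116 + 0.0000173 = 3.6496e-04 /h
MTBF = 1 / λ_sys = 2740 h

2740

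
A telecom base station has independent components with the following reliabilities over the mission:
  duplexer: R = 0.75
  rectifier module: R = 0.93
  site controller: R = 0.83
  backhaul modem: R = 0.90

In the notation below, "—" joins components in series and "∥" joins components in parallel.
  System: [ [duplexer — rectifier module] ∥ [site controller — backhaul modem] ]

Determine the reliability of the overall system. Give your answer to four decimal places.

Series (duplexer and rectifier module): 0.750000 × 0.930000 = 0.697500
Series (site controller and backhaul modem): 0.830000 × 0.900000 = 0.747000
Parallel ([0.697500] and [0.747000]): 1 − (1 − 0.697500)(1 − 0.747000) = 0.9235

0.9235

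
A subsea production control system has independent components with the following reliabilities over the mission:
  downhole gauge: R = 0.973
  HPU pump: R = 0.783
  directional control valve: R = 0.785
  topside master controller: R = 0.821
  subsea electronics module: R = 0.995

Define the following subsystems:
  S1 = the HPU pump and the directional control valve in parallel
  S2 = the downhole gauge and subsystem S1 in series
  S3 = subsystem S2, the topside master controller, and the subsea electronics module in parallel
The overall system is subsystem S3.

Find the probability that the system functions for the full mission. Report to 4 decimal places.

0.9999

Parallel (HPU pump and directional control valve): 1 − (1 − 0.783000)(1 − 0.785000) = 0.953345
Series (downhole gauge and [0.953345]): 0.973000 × 0.953345 = 0.927605
Parallel ([0.927605], topside master controller, and subsea electronics module): 1 − (1 − 0.927605)(1 − 0.821000)(1 − 0.995000) = 0.9999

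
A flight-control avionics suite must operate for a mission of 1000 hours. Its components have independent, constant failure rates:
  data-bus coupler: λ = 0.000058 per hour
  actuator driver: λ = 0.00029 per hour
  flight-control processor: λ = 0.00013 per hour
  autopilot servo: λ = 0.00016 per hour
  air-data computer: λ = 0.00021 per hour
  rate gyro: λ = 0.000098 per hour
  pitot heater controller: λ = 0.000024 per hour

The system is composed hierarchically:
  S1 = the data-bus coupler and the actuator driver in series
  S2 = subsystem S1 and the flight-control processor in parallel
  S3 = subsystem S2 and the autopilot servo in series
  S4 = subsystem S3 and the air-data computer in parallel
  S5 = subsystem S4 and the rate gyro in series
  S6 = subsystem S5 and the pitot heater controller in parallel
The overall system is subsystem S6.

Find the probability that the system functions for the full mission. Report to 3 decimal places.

R(data-bus coupler) = exp(−0.000058 × 1000) = 0.94365
R(actuator driver) = exp(−0.00029 × 1000) = 0.74826
R(flight-control processor) = exp(−0.00013 × 1000) = 0.87810
R(autopilot servo) = exp(−0.00016 × 1000) = 0.85214
R(air-data computer) = exp(−0.00021 × 1000) = 0.81058
R(rate gyro) = exp(−0.000098 × 1000) = 0.90665
R(pitot heater controller) = exp(−0.000024 × 1000) = 0.97629
Series (data-bus coupler and actuator driver): 0.94365 × 0.74826 = 0.70610
Parallel ([0.70610] and flight-control processor): 1 − (1 − 0.70610)(1 − 0.87810) = 0.96417
Series ([0.96417] and autopilot servo): 0.96417 × 0.85214 = 0.82161
Parallel ([0.82161] and air-data computer): 1 − (1 − 0.82161)(1 − 0.81058) = 0.96621
Series ([0.96621] and rate gyro): 0.96621 × 0.90665 = 0.87601
Parallel ([0.87601] and pitot heater controller): 1 − (1 − 0.87601)(1 − 0.97629) = 0.997

0.997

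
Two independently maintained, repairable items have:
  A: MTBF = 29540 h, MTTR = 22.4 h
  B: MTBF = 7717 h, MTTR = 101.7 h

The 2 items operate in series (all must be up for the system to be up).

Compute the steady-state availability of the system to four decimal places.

0.9862

A(A) = MTBF/(MTBF+MTTR) = 29540/(29540+22.4) = 0.999242
A(B) = MTBF/(MTBF+MTTR) = 7717/(7717+101.7) = 0.986993
Series availability: 0.999242 × 0.986993 = 0.9862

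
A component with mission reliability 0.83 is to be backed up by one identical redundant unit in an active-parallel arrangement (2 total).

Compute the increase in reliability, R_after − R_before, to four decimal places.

R_before = 0.83
R_after = 1 − (1 − 0.83)^2 = 0.9711
ΔR = 0.9711 − 0.83 = 0.1411

0.1411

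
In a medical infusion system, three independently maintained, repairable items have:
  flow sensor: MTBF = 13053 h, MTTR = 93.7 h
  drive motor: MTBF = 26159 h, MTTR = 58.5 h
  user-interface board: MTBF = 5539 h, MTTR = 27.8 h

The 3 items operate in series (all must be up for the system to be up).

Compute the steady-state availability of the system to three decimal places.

0.986

A(flow sensor) = MTBF/(MTBF+MTTR) = 13053/(13053+93.7) = 0.992873
A(drive motor) = MTBF/(MTBF+MTTR) = 26159/(26159+58.5) = 0.997769
A(user-interface board) = MTBF/(MTBF+MTTR) = 5539/(5539+27.8) = 0.995006
Series availability: 0.992873 × 0.997769 × 0.995006 = 0.986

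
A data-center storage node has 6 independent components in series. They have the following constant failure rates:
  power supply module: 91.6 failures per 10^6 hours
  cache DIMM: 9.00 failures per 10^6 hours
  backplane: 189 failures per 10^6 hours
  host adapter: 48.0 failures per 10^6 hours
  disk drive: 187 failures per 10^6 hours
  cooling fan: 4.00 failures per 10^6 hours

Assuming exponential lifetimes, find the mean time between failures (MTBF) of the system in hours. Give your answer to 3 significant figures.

Series of exponential components: λ_sys = Σ λ_i
λ_sys = 0.0000916 + 0.00000900 + 0.000189 + 0.0000480 + 0.000187 + 0.00000400 = 5.2860e-04 /h
MTBF = 1 / λ_sys = 1890 h

1890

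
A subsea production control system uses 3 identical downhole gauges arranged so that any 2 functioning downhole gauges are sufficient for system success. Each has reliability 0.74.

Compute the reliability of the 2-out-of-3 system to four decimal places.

R = Σ_{i=2}^{3} C(3,i) p^i (1−p)^{3−i} with p = 0.74
C(3,2)·0.74^2·0.26^1 = 0.427128
C(3,3)·0.74^3·0.26^0 = 0.405224
Sum = 0.8324

0.8324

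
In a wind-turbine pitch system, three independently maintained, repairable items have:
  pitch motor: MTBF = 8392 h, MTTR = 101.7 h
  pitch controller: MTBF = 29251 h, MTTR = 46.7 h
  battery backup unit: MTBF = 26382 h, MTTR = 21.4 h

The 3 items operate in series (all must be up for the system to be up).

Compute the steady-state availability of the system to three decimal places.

A(pitch motor) = MTBF/(MTBF+MTTR) = 8392/(8392+101.7) = 0.988026
A(pitch controller) = MTBF/(MTBF+MTTR) = 29251/(29251+46.7) = 0.998406
A(battery backup unit) = MTBF/(MTBF+MTTR) = 26382/(26382+21.4) = 0.999189
Series availability: 0.988026 × 0.998406 × 0.999189 = 0.986

0.986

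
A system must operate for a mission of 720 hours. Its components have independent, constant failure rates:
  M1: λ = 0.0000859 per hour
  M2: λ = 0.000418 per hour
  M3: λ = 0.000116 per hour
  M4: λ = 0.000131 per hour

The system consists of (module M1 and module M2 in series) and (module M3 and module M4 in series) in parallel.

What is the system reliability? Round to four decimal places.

0.9504

R(M1) = exp(−0.0000859 × 720) = 0.940026
R(M2) = exp(−0.000418 × 720) = 0.740107
R(M3) = exp(−0.000116 × 720) = 0.919873
R(M4) = exp(−0.000131 × 720) = 0.909992
Series (M1 and M2): 0.940026 × 0.740107 = 0.695720
Series (M3 and M4): 0.919873 × 0.909992 = 0.837077
Parallel ([0.695720] and [0.837077]): 1 − (1 − 0.695720)(1 − 0.837077) = 0.9504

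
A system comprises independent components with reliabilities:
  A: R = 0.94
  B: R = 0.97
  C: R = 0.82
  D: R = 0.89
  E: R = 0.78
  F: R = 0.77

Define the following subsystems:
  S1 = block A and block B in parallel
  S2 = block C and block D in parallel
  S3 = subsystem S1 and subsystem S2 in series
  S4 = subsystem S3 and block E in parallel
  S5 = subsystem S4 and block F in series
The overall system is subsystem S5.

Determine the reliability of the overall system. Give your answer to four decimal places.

Parallel (A and B): 1 − (1 − 0.940000)(1 − 0.970000) = 0.998200
Parallel (C and D): 1 − (1 − 0.820000)(1 − 0.890000) = 0.980200
Series ([0.998200] and [0.980200]): 0.998200 × 0.980200 = 0.978436
Parallel ([0.978436] and E): 1 − (1 − 0.978436)(1 − 0.780000) = 0.995256
Series ([0.995256] and F): 0.995256 × 0.770000 = 0.7663

0.7663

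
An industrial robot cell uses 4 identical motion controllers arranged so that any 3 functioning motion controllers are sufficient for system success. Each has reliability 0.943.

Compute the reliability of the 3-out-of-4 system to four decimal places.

0.9820

R = Σ_{i=3}^{4} C(4,i) p^i (1−p)^{4−i} with p = 0.943
C(4,3)·0.943^3·0.057^1 = 0.191192
C(4,4)·0.943^4·0.057^0 = 0.790764
Sum = 0.9820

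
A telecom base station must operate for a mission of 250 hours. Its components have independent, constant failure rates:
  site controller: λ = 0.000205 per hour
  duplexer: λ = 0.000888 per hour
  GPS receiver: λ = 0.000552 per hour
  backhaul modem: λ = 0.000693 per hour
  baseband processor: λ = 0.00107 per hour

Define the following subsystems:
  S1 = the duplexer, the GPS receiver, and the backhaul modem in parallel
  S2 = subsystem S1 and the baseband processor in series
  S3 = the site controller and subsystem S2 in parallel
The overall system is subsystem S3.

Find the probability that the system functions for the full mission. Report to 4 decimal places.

0.9881

R(site controller) = exp(−0.000205 × 250) = 0.950041
R(duplexer) = exp(−0.000888 × 250) = 0.800915
R(GPS receiver) = exp(−0.000552 × 250) = 0.871099
R(backhaul modem) = exp(−0.000693 × 250) = 0.840927
R(baseband processor) = exp(−0.00107 × 250) = 0.765290
Parallel (duplexer, GPS receiver, and backhaul modem): 1 − (1 − 0.800915)(1 − 0.871099)(1 − 0.840927) = 0.995918
Series ([0.995918] and baseband processor): 0.995918 × 0.765290 = 0.762166
Parallel (site controller and [0.762166]): 1 − (1 − 0.950041)(1 − 0.762166) = 0.9881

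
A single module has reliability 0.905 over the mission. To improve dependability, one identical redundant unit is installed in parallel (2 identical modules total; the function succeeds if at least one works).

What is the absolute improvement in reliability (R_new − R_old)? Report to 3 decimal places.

R_before = 0.905
R_after = 1 − (1 − 0.905)^2 = 0.991
ΔR = 0.991 − 0.905 = 0.086

0.086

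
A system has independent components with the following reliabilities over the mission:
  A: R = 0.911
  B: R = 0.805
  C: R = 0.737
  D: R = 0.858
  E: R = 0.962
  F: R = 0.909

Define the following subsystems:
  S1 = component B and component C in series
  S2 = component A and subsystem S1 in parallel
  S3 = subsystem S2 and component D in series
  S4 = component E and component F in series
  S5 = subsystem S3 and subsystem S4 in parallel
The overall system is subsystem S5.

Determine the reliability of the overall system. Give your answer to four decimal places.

0.9783

Series (B and C): 0.805000 × 0.737000 = 0.593285
Parallel (A and [0.593285]): 1 − (1 − 0.911000)(1 − 0.593285) = 0.963802
Series ([0.963802] and D): 0.963802 × 0.858000 = 0.826942
Series (E and F): 0.962000 × 0.909000 = 0.874458
Parallel ([0.826942] and [0.874458]): 1 − (1 − 0.826942)(1 − 0.874458) = 0.9783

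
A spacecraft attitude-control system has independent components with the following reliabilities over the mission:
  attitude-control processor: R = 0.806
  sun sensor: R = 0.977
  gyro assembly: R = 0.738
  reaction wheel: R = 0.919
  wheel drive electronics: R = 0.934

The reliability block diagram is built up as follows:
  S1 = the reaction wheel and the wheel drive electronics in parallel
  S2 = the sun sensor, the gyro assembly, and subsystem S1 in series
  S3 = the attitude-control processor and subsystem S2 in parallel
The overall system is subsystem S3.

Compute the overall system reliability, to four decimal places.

0.9451

Parallel (reaction wheel and wheel drive electronics): 1 − (1 − 0.919000)(1 − 0.934000) = 0.994654
Series (sun sensor, gyro assembly, and [0.994654]): 0.977000 × 0.738000 × 0.994654 = 0.717171
Parallel (attitude-control processor and [0.717171]): 1 − (1 − 0.806000)(1 − 0.717171) = 0.9451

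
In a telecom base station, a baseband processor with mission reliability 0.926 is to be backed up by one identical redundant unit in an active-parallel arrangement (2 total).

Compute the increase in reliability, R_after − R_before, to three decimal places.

0.069

R_before = 0.926
R_after = 1 − (1 − 0.926)^2 = 0.995
ΔR = 0.995 − 0.926 = 0.069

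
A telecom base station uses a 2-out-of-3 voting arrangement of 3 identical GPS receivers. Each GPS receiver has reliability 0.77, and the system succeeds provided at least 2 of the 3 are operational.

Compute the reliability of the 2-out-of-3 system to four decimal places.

0.8656

R = Σ_{i=2}^{3} C(3,i) p^i (1−p)^{3−i} with p = 0.77
C(3,2)·0.77^2·0.23^1 = 0.409101
C(3,3)·0.77^3·0.23^0 = 0.456533
Sum = 0.8656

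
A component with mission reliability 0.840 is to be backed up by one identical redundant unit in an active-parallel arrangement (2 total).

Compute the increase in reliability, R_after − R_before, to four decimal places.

0.1344

R_before = 0.840
R_after = 1 − (1 − 0.840)^2 = 0.9744
ΔR = 0.9744 − 0.840 = 0.1344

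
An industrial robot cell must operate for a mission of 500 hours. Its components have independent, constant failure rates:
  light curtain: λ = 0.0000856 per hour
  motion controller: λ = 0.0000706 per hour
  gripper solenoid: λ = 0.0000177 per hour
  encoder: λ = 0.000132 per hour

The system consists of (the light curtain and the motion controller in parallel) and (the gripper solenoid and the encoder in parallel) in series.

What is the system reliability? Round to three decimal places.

0.998

R(light curtain) = exp(−0.0000856 × 500) = 0.95810
R(motion controller) = exp(−0.0000706 × 500) = 0.96532
R(gripper solenoid) = exp(−0.0000177 × 500) = 0.99119
R(encoder) = exp(−0.000132 × 500) = 0.93613
Parallel (light curtain and motion controller): 1 − (1 − 0.95810)(1 − 0.96532) = 0.99855
Parallel (gripper solenoid and encoder): 1 − (1 − 0.99119)(1 − 0.93613) = 0.99944
Series ([0.99855] and [0.99944]): 0.99855 × 0.99944 = 0.998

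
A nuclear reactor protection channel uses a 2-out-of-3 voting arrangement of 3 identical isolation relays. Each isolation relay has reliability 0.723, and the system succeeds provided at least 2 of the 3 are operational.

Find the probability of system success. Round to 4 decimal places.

R = Σ_{i=2}^{3} C(3,i) p^i (1−p)^{3−i} with p = 0.723
C(3,2)·0.723^2·0.277^1 = 0.434388
C(3,3)·0.723^3·0.277^0 = 0.377933
Sum = 0.8123

0.8123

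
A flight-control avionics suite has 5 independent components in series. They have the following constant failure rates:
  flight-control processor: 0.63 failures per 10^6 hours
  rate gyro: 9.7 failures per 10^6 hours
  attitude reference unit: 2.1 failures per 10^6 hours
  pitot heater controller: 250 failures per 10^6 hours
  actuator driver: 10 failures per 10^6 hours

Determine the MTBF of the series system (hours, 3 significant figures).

3670

Series of exponential components: λ_sys = Σ λ_i
λ_sys = 0.00000063 + 0.0000097 + 0.0000021 + 0.00025 + 0.000010 = 2.7243e-04 /h
MTBF = 1 / λ_sys = 3670 h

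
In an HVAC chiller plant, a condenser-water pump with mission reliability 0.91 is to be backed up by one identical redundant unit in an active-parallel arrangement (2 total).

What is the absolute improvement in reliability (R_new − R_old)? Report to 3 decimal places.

R_before = 0.91
R_after = 1 − (1 − 0.91)^2 = 0.992
ΔR = 0.992 − 0.91 = 0.082

0.082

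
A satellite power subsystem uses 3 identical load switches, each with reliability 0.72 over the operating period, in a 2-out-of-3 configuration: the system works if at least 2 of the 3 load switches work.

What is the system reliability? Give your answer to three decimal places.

0.809

R = Σ_{i=2}^{3} C(3,i) p^i (1−p)^{3−i} with p = 0.72
C(3,2)·0.72^2·0.28^1 = 0.43546
C(3,3)·0.72^3·0.28^0 = 0.37325
Sum = 0.809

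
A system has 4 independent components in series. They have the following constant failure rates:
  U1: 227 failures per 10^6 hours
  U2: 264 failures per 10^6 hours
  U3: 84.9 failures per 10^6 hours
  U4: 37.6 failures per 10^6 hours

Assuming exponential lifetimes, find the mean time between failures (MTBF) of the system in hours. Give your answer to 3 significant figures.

Series of exponential components: λ_sys = Σ λ_i
λ_sys = 0.000227 + 0.000264 + 0.0000849 + 0.0000376 = 6.1350e-04 /h
MTBF = 1 / λ_sys = 1630 h

1630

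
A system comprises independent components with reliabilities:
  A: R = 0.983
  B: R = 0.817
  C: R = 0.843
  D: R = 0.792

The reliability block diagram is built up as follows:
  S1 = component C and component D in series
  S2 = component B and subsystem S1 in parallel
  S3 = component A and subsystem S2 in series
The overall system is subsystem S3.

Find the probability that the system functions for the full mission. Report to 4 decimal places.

0.9232

Series (C and D): 0.843000 × 0.792000 = 0.667656
Parallel (B and [0.667656]): 1 − (1 − 0.817000)(1 − 0.667656) = 0.939181
Series (A and [0.939181]): 0.983000 × 0.939181 = 0.9232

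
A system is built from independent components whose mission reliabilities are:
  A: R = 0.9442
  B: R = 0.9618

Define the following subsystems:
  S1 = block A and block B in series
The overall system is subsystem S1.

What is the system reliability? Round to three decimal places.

Series (A and B): 0.94420 × 0.96180 = 0.908

0.908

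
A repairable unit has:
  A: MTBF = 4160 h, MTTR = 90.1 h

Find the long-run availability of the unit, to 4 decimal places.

A(A) = MTBF/(MTBF+MTTR) = 4160/(4160+90.1) = 0.9788

0.9788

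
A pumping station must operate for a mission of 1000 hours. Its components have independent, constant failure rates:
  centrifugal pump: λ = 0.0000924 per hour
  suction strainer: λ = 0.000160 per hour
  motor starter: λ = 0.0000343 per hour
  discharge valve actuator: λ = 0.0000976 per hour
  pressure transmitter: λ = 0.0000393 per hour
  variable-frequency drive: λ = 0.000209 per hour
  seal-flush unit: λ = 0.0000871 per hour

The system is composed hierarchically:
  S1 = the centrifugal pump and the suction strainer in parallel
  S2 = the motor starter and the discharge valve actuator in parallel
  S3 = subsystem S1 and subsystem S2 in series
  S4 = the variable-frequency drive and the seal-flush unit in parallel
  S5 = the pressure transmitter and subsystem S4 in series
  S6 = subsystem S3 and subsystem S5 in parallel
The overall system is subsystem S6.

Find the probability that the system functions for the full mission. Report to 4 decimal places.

0.9991

R(centrifugal pump) = exp(−0.0000924 × 1000) = 0.911740
R(suction strainer) = exp(−0.000160 × 1000) = 0.852144
R(motor starter) = exp(−0.0000343 × 1000) = 0.966282
R(discharge valve actuator) = exp(−0.0000976 × 1000) = 0.907012
R(pressure transmitter) = exp(−0.0000393 × 1000) = 0.961462
R(variable-frequency drive) = exp(−0.000209 × 1000) = 0.811395
R(seal-flush unit) = exp(−0.0000871 × 1000) = 0.916585
Parallel (centrifugal pump and suction strainer): 1 − (1 − 0.911740)(1 − 0.852144) = 0.986950
Parallel (motor starter and discharge valve actuator): 1 − (1 − 0.966282)(1 − 0.907012) = 0.996865
Series ([0.986950] and [0.996865]): 0.986950 × 0.996865 = 0.983856
Parallel (variable-frequency drive and seal-flush unit): 1 − (1 − 0.811395)(1 − 0.916585) = 0.984268
Series (pressure transmitter and [0.984268]): 0.961462 × 0.984268 = 0.946336
Parallel ([0.983856] and [0.946336]): 1 − (1 − 0.983856)(1 − 0.946336) = 0.9991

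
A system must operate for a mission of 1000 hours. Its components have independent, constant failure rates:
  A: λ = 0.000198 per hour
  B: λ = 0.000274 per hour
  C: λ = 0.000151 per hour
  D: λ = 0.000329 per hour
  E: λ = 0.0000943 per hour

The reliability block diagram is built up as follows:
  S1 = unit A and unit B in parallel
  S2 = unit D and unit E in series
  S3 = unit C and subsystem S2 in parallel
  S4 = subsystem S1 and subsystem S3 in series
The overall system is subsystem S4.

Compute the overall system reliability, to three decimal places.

0.911

R(A) = exp(−0.000198 × 1000) = 0.82037
R(B) = exp(−0.000274 × 1000) = 0.76033
R(C) = exp(−0.000151 × 1000) = 0.85985
R(D) = exp(−0.000329 × 1000) = 0.71964
R(E) = exp(−0.0000943 × 1000) = 0.91001
Parallel (A and B): 1 − (1 − 0.82037)(1 − 0.76033) = 0.95695
Series (D and E): 0.71964 × 0.91001 = 0.65488
Parallel (C and [0.65488]): 1 − (1 − 0.85985)(1 − 0.65488) = 0.95163
Series ([0.95695] and [0.95163]): 0.95695 × 0.95163 = 0.911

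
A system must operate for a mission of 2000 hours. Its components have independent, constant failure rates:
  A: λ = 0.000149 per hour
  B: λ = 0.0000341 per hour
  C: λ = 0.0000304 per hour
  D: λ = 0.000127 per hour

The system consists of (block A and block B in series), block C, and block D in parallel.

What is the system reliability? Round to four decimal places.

0.9959

R(A) = exp(−0.000149 × 2000) = 0.742301
R(B) = exp(−0.0000341 × 2000) = 0.934074
R(C) = exp(−0.0000304 × 2000) = 0.941011
R(D) = exp(−0.000127 × 2000) = 0.775692
Series (A and B): 0.742301 × 0.934074 = 0.693364
Parallel ([0.693364], C, and D): 1 − (1 − 0.693364)(1 − 0.941011)(1 − 0.775692) = 0.9959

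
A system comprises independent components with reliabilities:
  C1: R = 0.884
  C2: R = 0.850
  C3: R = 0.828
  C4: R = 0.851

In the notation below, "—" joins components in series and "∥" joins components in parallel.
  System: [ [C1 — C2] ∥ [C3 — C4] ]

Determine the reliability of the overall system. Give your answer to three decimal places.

0.927

Series (C1 and C2): 0.88400 × 0.85000 = 0.75140
Series (C3 and C4): 0.82800 × 0.85100 = 0.70463
Parallel ([0.75140] and [0.70463]): 1 − (1 − 0.75140)(1 − 0.70463) = 0.927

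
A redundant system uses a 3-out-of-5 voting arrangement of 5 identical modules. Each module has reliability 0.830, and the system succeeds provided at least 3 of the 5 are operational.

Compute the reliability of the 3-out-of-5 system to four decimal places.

0.9625

R = Σ_{i=3}^{5} C(5,i) p^i (1−p)^{5−i} with p = 0.830
C(5,3)·0.830^3·0.170^2 = 0.165246
C(5,4)·0.830^4·0.170^1 = 0.403396
C(5,5)·0.830^5·0.170^0 = 0.393904
Sum = 0.9625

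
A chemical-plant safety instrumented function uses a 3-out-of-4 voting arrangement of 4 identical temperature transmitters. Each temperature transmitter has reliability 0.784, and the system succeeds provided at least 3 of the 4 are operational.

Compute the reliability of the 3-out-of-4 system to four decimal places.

R = Σ_{i=3}^{4} C(4,i) p^i (1−p)^{4−i} with p = 0.784
C(4,3)·0.784^3·0.216^1 = 0.416353
C(4,4)·0.784^4·0.216^0 = 0.377802
Sum = 0.7942

0.7942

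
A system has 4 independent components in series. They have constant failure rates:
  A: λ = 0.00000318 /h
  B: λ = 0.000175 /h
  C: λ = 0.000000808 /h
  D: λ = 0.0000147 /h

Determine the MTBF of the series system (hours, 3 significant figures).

5160

Series of exponential components: λ_sys = Σ λ_i
λ_sys = 0.00000318 + 0.000175 + 0.000000808 + 0.0000147 = 1.9369e-04 /h
MTBF = 1 / λ_sys = 5160 h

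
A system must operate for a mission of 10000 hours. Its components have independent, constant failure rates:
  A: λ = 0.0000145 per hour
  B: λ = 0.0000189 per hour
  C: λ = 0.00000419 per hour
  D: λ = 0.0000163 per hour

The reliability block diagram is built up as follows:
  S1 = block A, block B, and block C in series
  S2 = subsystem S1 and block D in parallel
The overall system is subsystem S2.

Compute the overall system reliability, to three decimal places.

R(A) = exp(−0.0000145 × 10000) = 0.86502
R(B) = exp(−0.0000189 × 10000) = 0.82779
R(C) = exp(−0.00000419 × 10000) = 0.95897
R(D) = exp(−0.0000163 × 10000) = 0.84959
Series (A, B, and C): 0.86502 × 0.82779 × 0.95897 = 0.68668
Parallel ([0.68668] and D): 1 − (1 − 0.68668)(1 − 0.84959) = 0.953

0.953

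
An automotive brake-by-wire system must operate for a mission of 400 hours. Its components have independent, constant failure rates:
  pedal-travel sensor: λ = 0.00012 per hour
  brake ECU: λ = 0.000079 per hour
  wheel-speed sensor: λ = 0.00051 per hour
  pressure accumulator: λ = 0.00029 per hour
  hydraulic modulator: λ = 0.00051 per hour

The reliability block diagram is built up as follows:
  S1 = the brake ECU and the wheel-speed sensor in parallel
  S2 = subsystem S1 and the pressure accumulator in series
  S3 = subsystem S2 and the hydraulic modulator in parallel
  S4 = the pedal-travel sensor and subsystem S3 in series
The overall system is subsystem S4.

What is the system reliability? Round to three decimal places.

R(pedal-travel sensor) = exp(−0.00012 × 400) = 0.95313
R(brake ECU) = exp(−0.000079 × 400) = 0.96889
R(wheel-speed sensor) = exp(−0.00051 × 400) = 0.81546
R(pressure accumulator) = exp(−0.00029 × 400) = 0.89048
R(hydraulic modulator) = exp(−0.00051 × 400) = 0.81546
Parallel (brake ECU and wheel-speed sensor): 1 − (1 − 0.96889)(1 − 0.81546) = 0.99426
Series ([0.99426] and pressure accumulator): 0.99426 × 0.89048 = 0.88537
Parallel ([0.88537] and hydraulic modulator): 1 − (1 − 0.88537)(1 − 0.81546) = 0.97885
Series (pedal-travel sensor and [0.97885]): 0.95313 × 0.97885 = 0.933

0.933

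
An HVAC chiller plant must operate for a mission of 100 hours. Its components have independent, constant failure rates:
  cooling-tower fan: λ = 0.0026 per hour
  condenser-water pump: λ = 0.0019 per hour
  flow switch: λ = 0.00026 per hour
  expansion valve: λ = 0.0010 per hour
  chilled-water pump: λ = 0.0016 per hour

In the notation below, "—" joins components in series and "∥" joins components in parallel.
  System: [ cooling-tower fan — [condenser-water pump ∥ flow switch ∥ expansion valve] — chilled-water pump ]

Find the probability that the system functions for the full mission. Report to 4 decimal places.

R(cooling-tower fan) = exp(−0.0026 × 100) = 0.771052
R(condenser-water pump) = exp(−0.0019 × 100) = 0.826959
R(flow switch) = exp(−0.00026 × 100) = 0.974335
R(expansion valve) = exp(−0.0010 × 100) = 0.904837
R(chilled-water pump) = exp(−0.0016 × 100) = 0.852144
Parallel (condenser-water pump, flow switch, and expansion valve): 1 − (1 − 0.826959)(1 − 0.974335)(1 − 0.904837) = 0.999577
Series (cooling-tower fan, [0.999577], and chilled-water pump): 0.771052 × 0.999577 × 0.852144 = 0.6568

0.6568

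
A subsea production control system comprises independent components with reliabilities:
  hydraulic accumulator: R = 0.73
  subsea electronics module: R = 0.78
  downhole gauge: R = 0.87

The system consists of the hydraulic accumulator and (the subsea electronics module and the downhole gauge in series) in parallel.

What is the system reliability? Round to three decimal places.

Series (subsea electronics module and downhole gauge): 0.78000 × 0.87000 = 0.67860
Parallel (hydraulic accumulator and [0.67860]): 1 − (1 − 0.73000)(1 − 0.67860) = 0.913

0.913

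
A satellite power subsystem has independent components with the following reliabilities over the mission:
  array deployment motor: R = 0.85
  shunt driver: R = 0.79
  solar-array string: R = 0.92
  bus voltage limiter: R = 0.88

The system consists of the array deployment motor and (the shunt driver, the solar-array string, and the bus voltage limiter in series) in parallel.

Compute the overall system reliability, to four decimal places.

Series (shunt driver, solar-array string, and bus voltage limiter): 0.790000 × 0.920000 × 0.880000 = 0.639584
Parallel (array deployment motor and [0.639584]): 1 − (1 − 0.850000)(1 − 0.639584) = 0.9459

0.9459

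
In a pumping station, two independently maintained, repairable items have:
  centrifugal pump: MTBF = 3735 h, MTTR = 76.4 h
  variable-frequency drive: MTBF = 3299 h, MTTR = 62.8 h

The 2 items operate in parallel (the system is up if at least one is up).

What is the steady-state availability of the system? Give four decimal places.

A(centrifugal pump) = MTBF/(MTBF+MTTR) = 3735/(3735+76.4) = 0.979955
A(variable-frequency drive) = MTBF/(MTBF+MTTR) = 3299/(3299+62.8) = 0.981320
Parallel availability: 1 − (1 − 0.979955)(1 − 0.981320) = 0.9996

0.9996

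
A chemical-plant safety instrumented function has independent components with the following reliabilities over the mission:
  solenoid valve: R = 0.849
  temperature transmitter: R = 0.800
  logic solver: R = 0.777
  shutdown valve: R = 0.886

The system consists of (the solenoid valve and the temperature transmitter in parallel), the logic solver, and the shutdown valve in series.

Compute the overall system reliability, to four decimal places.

0.6676

Parallel (solenoid valve and temperature transmitter): 1 − (1 − 0.849000)(1 − 0.800000) = 0.969800
Series ([0.969800], logic solver, and shutdown valve): 0.969800 × 0.777000 × 0.886000 = 0.6676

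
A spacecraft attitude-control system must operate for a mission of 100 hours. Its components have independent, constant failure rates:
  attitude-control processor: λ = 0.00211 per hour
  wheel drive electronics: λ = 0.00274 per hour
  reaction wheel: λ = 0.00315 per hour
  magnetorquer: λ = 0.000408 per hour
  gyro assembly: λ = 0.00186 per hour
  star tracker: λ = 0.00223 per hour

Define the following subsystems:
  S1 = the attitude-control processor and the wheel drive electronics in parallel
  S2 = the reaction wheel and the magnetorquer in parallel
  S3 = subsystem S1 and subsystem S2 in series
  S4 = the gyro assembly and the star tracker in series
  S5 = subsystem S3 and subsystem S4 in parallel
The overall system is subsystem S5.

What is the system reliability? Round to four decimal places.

0.9812

R(attitude-control processor) = exp(−0.00211 × 100) = 0.809774
R(wheel drive electronics) = exp(−0.00274 × 100) = 0.760332
R(reaction wheel) = exp(−0.00315 × 100) = 0.729789
R(magnetorquer) = exp(−0.000408 × 100) = 0.960021
R(gyro assembly) = exp(−0.00186 × 100) = 0.830274
R(star tracker) = exp(−0.00223 × 100) = 0.800115
Parallel (attitude-control processor and wheel drive electronics): 1 − (1 − 0.809774)(1 − 0.760332) = 0.954409
Parallel (reaction wheel and magnetorquer): 1 − (1 − 0.729789)(1 − 0.960021) = 0.989197
Series ([0.954409] and [0.989197]): 0.954409 × 0.989197 = 0.944099
Series (gyro assembly and star tracker): 0.830274 × 0.800115 = 0.664315
Parallel ([0.944099] and [0.664315]): 1 − (1 − 0.944099)(1 − 0.664315) = 0.9812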